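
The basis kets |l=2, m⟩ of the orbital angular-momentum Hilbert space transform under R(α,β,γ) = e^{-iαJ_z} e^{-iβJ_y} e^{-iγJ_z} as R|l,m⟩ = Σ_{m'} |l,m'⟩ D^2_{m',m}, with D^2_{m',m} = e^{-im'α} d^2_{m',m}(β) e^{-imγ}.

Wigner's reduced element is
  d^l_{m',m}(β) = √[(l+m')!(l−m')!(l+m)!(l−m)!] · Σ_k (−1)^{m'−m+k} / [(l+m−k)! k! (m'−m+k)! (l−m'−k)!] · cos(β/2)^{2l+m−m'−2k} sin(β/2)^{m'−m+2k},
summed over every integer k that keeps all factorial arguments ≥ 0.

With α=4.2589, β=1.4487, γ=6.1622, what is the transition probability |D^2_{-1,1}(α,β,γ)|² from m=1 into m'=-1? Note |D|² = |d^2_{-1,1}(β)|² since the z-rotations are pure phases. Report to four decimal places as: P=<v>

P=0.2982

D^2_{-1,1}(4.2589,1.4487,6.1622) = e^{-i·-1·4.2589}·d^2_{-1,1}(1.4487)·e^{-i·1·6.1622}. Compute d first:
Half-angle: c=0.748930, s=0.662649. N=√(1·6·6·1)=6.000000
k: max(0,(1)−(-1))=2 … min(2+(1),2−(-1))=3
  k=2: (−1)^0·6.0000/(2)·0.7489^2·0.6626^2 = +0.738875
  k=3: (−1)^1·6.0000/(6)·0.7489^0·0.6626^4 = -0.192812
d^2_{-1,1}(1.4487) = +0.738875 -0.192812 = +0.546063
|D^2_{-1,1}|² = |d^2_{-1,1}(β)|² = (+0.546063)² = 0.298185 (the z-rotation phases have unit modulus)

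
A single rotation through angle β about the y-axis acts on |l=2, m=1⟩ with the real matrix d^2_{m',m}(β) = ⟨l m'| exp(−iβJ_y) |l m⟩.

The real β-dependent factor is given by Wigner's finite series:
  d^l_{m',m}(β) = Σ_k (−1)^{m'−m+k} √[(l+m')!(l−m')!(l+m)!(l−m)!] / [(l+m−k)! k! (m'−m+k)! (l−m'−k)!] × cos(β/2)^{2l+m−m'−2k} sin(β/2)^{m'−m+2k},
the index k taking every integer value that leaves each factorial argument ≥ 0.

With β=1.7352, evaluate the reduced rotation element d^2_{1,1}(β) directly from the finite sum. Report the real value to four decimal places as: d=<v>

d^2_{1,1}(β=1.7352) via Wigner's sum:
c=cos(1.7352/2)=0.646659, s=sin(1.7352/2)=0.762779; N=√[6·1·6·1]=6.000000
k∈{0,1} keeps every argument non-negative
  k=0: (−1)^0·6.0000/(6)·0.6467^4·0.7628^0 = +0.174864
  k=1: (−1)^1·6.0000/(2)·0.6467^2·0.7628^2 = -0.729911
d^2_{1,1}(1.7352) = +0.174864 -0.729911 = -0.555046

d=-0.5550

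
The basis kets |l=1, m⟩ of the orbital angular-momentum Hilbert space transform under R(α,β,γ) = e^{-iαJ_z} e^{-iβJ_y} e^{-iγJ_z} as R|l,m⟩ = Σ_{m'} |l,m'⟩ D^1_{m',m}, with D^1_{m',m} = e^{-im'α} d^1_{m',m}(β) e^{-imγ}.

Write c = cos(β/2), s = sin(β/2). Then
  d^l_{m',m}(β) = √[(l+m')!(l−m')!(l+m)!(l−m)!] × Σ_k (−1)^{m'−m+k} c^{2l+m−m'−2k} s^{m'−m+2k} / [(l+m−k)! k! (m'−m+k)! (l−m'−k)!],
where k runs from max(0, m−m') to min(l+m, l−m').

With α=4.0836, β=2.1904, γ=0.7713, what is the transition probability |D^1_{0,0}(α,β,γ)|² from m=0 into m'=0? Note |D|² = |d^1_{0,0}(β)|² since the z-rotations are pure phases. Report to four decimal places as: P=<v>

D^1_{0,0}(4.0836,2.1904,0.7713) = e^{-i·0·4.0836}·d^1_{0,0}(2.1904)·e^{-i·0·0.7713}. Compute d first:
With c≡cos(β/2)=0.457869 and s≡sin(β/2)=0.889020, N=[1·1·1·1]^{1/2}=1.000000
k: max(0,(0)−(0))=0 … min(1+(0),1−(0))=1
  k=0: (−1)^0·1.0000/(1)·0.4579^2·0.8890^0 = +0.209644
  k=1: (−1)^1·1.0000/(1)·0.4579^0·0.8890^2 = -0.790356
d^1_{0,0}(2.1904) = +0.209644 -0.790356 = -0.580713
|D^1_{0,0}|² = |d^1_{0,0}(β)|² = (-0.580713)² = 0.337227 (the z-rotation phases have unit modulus)

P=0.3372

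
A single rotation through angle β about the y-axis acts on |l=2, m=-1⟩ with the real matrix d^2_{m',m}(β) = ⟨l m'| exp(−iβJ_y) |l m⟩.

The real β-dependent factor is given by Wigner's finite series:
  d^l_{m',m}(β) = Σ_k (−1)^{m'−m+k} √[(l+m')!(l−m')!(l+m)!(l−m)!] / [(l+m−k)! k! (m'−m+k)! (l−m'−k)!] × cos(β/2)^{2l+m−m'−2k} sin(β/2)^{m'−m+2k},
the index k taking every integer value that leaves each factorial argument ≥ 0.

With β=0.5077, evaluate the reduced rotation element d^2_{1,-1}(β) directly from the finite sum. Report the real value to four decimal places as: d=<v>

d^2_{1,-1}(β=0.5077) via Wigner's sum:
Half-angle: c=0.967953, s=0.251132. N=√(6·1·1·6)=6.000000
k∈{0,1} keeps every argument non-negative
  k=0: (−1)^2·6.0000/(2)·0.9680^2·0.2511^2 = +0.177270
  k=1: (−1)^3·6.0000/(6)·0.9680^0·0.2511^4 = -0.003978
d^2_{1,-1}(0.5077) = +0.177270 -0.003978 = +0.173292

d=0.1733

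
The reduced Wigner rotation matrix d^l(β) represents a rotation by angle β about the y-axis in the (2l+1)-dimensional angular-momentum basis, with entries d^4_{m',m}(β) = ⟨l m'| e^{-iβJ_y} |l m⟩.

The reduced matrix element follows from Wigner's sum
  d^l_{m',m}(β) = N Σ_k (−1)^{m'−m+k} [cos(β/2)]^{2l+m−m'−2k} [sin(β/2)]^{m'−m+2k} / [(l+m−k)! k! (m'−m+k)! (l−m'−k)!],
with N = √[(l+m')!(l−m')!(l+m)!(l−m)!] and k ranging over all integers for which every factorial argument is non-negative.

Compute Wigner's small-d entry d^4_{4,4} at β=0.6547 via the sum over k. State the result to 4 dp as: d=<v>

d=0.6463

d^4_{4,4}(β=0.6547) via Wigner's sum:
With c≡cos(β/2)=0.946898 and s≡sin(β/2)=0.321535, N=[40320·1·40320·1]^{1/2}=40320.000000
k: max(0,(4)−(4))=0 … min(4+(4),4−(4))=0
  k=0: (−1)^0·40320.0000/(40320)·0.9469^8·0.3215^0 = +0.646286
d^4_{4,4}(0.6547) = +0.646286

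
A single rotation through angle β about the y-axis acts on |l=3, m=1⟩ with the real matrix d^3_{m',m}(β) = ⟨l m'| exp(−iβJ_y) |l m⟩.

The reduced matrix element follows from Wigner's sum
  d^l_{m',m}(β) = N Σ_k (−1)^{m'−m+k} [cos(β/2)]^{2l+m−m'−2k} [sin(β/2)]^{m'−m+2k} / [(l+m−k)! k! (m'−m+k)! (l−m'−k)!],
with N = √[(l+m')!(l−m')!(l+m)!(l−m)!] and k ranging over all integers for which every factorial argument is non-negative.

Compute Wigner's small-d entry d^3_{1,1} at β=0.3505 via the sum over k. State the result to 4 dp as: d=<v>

d^3_{1,1}(β=0.3505) via Wigner's sum:
Half-angle: c=0.984683, s=0.174354. N=√(24·2·24·2)=48.000000
Admissible k: 0..2 (factorial args all ≥0)
  k=0: (−1)^0·48.0000/(48)·0.9847^6·0.1744^0 = +0.911546
  k=1: (−1)^1·48.0000/(6)·0.9847^4·0.1744^2 = -0.228634
  k=2: (−1)^2·48.0000/(8)·0.9847^2·0.1744^4 = +0.005376
d^3_{1,1}(0.3505) = +0.911546 -0.228634 +0.005376 = +0.688288

d=0.6883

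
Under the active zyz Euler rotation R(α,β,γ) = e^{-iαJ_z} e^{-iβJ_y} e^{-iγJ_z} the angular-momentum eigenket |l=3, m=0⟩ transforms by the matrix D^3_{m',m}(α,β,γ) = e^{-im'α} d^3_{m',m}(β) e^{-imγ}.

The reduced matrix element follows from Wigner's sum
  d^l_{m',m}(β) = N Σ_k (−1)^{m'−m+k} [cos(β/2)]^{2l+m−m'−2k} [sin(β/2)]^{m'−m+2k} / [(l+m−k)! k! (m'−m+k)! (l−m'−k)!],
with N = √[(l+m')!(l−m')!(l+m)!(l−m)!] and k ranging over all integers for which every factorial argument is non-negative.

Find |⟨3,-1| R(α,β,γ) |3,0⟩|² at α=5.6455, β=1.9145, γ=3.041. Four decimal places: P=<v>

P=0.0311

First d^3_{-1,0}(β=1.9145), then the phase factors e^{-i(-1)α} and e^{-i(0)γ}:
c=cos(1.9145/2)=0.575771, s=sin(1.9145/2)=0.817611; N=√[2·24·6·6]=41.569219
The bounds max(0,m−m')=1 and min(l+m,l−m')=3 give 3 terms
  k=1: (−1)^0·41.5692/(12)·0.5758^5·0.8176^1 = +0.179219
  k=2: (−1)^1·41.5692/(4)·0.5758^3·0.8176^3 = -1.084179
  k=3: (−1)^2·41.5692/(12)·0.5758^1·0.8176^5 = +0.728743
d^3_{-1,0}(1.9145) = +0.179219 -1.084179 +0.728743 = -0.176216
|D^3_{-1,0}|² = |d^3_{-1,0}(β)|² = (-0.176216)² = 0.031052 (the z-rotation phases have unit modulus)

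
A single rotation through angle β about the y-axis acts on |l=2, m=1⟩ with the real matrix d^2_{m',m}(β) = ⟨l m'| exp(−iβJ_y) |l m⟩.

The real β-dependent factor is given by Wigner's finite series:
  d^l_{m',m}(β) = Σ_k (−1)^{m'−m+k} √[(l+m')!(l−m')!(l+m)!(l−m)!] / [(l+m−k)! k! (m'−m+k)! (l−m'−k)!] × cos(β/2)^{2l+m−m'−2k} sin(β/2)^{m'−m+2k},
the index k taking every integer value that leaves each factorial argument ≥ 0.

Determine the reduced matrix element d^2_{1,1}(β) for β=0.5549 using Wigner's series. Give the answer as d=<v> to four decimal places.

d^2_{1,1}(β=0.5549) via Wigner's sum:
Half-angle: c=0.961757, s=0.273904. N=√(6·1·6·1)=6.000000
The bounds max(0,m−m')=0 and min(l+m,l−m')=1 give 2 terms
  k=0: (−1)^0·6.0000/(6)·0.9618^4·0.2739^0 = +0.855582
  k=1: (−1)^1·6.0000/(2)·0.9618^2·0.2739^2 = -0.208185
d^2_{1,1}(0.5549) = +0.855582 -0.208185 = +0.647397

d=0.6474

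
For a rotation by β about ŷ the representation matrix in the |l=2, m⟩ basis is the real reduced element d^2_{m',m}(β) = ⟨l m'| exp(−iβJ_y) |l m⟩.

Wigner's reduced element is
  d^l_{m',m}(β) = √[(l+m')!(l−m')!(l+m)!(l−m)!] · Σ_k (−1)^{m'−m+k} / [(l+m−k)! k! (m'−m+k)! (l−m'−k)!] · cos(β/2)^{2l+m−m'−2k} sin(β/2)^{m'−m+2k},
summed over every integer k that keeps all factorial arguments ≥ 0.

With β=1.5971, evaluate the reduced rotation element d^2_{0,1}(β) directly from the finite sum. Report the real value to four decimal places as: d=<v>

d=-0.0322

d^2_{0,1}(β=1.5971) via Wigner's sum:
c=cos(1.5971/2)=0.697746, s=sin(1.5971/2)=0.716345; N=√[2·2·6·1]=4.898979
Admissible k: 1..2 (factorial args all ≥0)
  k=1: (−1)^0·4.8990/(2)·0.6977^3·0.7163^1 = +0.596060
  k=2: (−1)^1·4.8990/(2)·0.6977^1·0.7163^3 = -0.628261
d^2_{0,1}(1.5971) = +0.596060 -0.628261 = -0.032200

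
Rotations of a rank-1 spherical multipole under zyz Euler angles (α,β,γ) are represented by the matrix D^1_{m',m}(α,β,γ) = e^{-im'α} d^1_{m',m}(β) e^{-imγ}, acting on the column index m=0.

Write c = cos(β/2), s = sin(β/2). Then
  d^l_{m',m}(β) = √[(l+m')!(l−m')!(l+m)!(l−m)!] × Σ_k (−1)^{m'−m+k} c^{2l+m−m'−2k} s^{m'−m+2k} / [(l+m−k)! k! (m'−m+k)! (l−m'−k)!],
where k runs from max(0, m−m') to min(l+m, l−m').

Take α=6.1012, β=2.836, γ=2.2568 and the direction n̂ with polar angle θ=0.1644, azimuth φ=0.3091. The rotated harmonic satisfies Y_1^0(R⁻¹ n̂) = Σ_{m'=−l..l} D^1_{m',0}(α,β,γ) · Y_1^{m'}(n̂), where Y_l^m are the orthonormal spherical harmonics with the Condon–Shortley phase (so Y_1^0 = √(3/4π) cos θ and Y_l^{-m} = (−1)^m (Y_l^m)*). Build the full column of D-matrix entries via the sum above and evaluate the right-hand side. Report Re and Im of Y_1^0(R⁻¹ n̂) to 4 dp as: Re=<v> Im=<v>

Re=-0.4385 Im=0.0000

Need the full column D^1_{m',0} for m'=−1..1 at α=6.1012, β=2.836, γ=2.2568.
cos(β/2)=0.152202, sin(β/2)=0.988349
d^1_{-1,0}: single k=1 term ⇒ +0.212739;  D = +0.209226-0.038502i
d^1_{0,0}: k∈[0..1] ⇒ +0.023166 -0.976834 = -0.953669;  D = -0.953669+0.000000i
d^1_{1,0}: single k=0 term ⇒ -0.212739;  D = -0.209226-0.038502i
Y_1^{m'}(θ=0.1644,φ=0.3091) and Σ D·Y over m':
  (+0.2092-0.0385i)·(+0.0539-0.0172i)  (-0.9537+0.0000i)·(+0.4820+0.0000i)  (-0.2092-0.0385i)·(-0.0539-0.0172i)
Y_1^0(R⁻¹ n̂) = -0.438467+0.000000i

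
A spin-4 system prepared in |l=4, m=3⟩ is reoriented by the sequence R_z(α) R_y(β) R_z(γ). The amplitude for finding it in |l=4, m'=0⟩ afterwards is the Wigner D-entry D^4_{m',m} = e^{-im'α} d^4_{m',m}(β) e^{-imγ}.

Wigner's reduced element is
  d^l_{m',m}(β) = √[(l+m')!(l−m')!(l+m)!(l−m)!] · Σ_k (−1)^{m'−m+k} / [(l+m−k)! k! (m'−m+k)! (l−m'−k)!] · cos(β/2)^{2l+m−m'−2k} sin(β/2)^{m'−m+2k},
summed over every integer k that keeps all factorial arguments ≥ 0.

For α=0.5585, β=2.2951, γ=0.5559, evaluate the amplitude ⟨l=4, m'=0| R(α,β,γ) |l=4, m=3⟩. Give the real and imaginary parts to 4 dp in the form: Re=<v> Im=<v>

Re=0.0398 Im=0.4098

Split into d^4_{0,3}(β=2.2951) × two z-phases.
c=cos(2.2951/2)=0.410722, s=sin(2.2951/2)=0.911760; N=√[24·24·5040·1]=1703.830978
Admissible k: 3..4 (factorial args all ≥0)
  k=3: (−1)^0·1703.8310/(144)·0.4107^5·0.9118^3 = +0.104821
  k=4: (−1)^1·1703.8310/(144)·0.4107^3·0.9118^5 = -0.516551
d^4_{0,3}(2.2951) = +0.104821 -0.516551 = -0.411730
Attach z-rotation phases: D = e^{-i(0)(0.5585)}·(-0.411730)·e^{-i(3)(0.5559)} = +0.039836+0.409798i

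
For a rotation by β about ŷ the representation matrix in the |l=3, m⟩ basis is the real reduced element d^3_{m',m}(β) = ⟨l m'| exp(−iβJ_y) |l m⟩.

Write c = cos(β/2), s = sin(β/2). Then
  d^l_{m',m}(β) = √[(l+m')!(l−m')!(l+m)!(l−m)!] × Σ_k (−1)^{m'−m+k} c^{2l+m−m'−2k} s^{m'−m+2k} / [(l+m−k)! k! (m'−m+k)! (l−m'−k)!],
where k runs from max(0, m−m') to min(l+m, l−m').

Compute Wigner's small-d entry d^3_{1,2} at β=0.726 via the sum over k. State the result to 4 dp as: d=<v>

d=0.5704

d^3_{1,2}(β=0.726) via Wigner's sum:
c=cos(0.726/2)=0.934836, s=sin(0.726/2)=0.355080; N=√[24·2·120·1]=75.894664
Admissible k: 1..2 (factorial args all ≥0)
  k=1: (−1)^0·75.8947/(24)·0.9348^5·0.3551^1 = +0.801684
  k=2: (−1)^1·75.8947/(12)·0.9348^3·0.3551^3 = -0.231321
d^3_{1,2}(0.726) = +0.801684 -0.231321 = +0.570363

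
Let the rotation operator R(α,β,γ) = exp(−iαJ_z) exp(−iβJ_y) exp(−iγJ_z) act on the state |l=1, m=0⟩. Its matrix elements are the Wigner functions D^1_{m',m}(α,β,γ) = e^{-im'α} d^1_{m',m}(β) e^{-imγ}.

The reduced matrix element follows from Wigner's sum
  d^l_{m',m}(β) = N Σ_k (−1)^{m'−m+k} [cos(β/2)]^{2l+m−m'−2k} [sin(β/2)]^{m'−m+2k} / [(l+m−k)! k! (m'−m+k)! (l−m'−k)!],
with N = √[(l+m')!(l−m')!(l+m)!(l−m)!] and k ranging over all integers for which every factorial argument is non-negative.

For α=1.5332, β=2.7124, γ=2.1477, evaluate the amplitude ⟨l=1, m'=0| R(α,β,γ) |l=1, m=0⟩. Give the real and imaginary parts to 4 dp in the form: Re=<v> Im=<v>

Split into d^1_{0,0}(β=2.7124) × two z-phases.
Half-angle: c=0.212953, s=0.977062. N=√(1·1·1·1)=1.000000
k∈{0,1} keeps every argument non-negative
  k=0: (−1)^0·1.0000/(1)·0.2130^2·0.9771^0 = +0.045349
  k=1: (−1)^1·1.0000/(1)·0.2130^0·0.9771^2 = -0.954651
d^1_{0,0}(2.7124) = +0.045349 -0.954651 = -0.909302
Attach z-rotation phases: D = e^{-i(0)(1.5332)}·(-0.909302)·e^{-i(0)(2.1477)} = -0.909302+0.000000i

Re=-0.9093 Im=0.0000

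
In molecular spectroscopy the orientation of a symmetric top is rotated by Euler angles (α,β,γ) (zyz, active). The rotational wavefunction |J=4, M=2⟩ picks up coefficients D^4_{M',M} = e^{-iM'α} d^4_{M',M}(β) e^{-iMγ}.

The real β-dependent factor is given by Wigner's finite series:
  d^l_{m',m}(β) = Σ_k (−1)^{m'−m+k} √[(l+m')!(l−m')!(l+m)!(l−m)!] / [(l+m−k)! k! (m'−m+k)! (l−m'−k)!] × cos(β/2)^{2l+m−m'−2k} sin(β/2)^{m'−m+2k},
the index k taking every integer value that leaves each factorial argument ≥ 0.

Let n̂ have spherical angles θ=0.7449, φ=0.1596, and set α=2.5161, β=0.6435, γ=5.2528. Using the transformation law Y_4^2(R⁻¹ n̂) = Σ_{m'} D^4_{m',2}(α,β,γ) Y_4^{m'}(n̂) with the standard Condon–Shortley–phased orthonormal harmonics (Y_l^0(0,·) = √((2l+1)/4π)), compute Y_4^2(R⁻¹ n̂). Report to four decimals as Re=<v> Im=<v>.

Need the full column D^4_{m',2} for m'=−4..4 at α=2.5161, β=0.6435, γ=5.2528.
cos(β/2)=0.948683, sin(β/2)=0.316227
d^4_{-4,2}: single k=6 term ⇒ +0.004762;  D = +0.004306-0.002034i
d^4_{-3,2}: k∈[5..6] ⇒ +0.030307 -0.001122 = +0.029185;  D = -0.028690-0.005348i
d^4_{-2,2}: k∈[4..6] ⇒ +0.121499 -0.010800 +0.000100 = +0.110799;  D = +0.076413+0.080234i
d^4_{-1,2}: k∈[3..5] ⇒ +0.343652 -0.057275 +0.001273 = +0.287650;  D = -0.038863-0.285013i
d^4_{0,2}: k∈[2..4] ⇒ +0.691589 -0.204914 +0.008538 = +0.495212;  D = -0.233048+0.436948i
d^4_{1,2}: k∈[1..3] ⇒ +0.927865 -0.515479 +0.038183 = +0.450570;  D = +0.404664-0.198142i
d^4_{2,2}: k∈[0..2] ⇒ +0.656101 -0.874798 +0.121499 = -0.097198;  D = +0.095794+0.016460i
d^4_{3,2}: k∈[0..1] ⇒ -0.818300 +0.272766 = -0.545534;  D = -0.381774-0.389688i
d^4_{4,2}: single k=0 term ⇒ +0.385750;  D = -0.057511-0.381438i
Y_4^{m'}(θ=0.7449,φ=0.1596) and Σ D·Y over m':
  (+0.0043-0.0020i)·(+0.0750-0.0557i)  (-0.0287-0.0053i)·(+0.2544-0.1321i)  (+0.0764+0.0802i)·(+0.4062-0.1343i)  (-0.0389-0.2850i)·(+0.1823-0.0293i)  (-0.2330+0.4369i)·(-0.3163+0.0000i)  (+0.4047-0.1981i)·(-0.1823-0.0293i)  (+0.0958+0.0165i)·(+0.4062+0.1343i)  (-0.3818-0.3897i)·(-0.2544-0.1321i)  (-0.0575-0.3814i)·(+0.0750+0.0557i)
Y_4^2(R⁻¹ n̂) = +0.112008-0.003143i

Re=0.1120 Im=-0.0031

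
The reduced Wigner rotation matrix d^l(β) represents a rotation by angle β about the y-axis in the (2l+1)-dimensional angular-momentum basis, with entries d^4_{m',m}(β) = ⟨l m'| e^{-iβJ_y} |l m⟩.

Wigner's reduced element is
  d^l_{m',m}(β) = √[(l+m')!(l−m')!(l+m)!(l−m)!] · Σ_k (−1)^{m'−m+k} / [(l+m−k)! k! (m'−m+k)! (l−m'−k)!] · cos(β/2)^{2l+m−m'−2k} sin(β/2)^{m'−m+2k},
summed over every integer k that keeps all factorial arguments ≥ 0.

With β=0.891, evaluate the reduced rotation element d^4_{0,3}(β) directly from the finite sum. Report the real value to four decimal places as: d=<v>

d=0.4373

d^4_{0,3}(β=0.891) via Wigner's sum:
Half-angle: c=0.902395, s=0.430909. N=√(24·24·5040·1)=1703.830978
Admissible k: 3..4 (factorial args all ≥0)
  k=3: (−1)^0·1703.8310/(144)·0.9024^5·0.4309^3 = +0.566507
  k=4: (−1)^1·1703.8310/(144)·0.9024^3·0.4309^5 = -0.129176
d^4_{0,3}(0.891) = +0.566507 -0.129176 = +0.437331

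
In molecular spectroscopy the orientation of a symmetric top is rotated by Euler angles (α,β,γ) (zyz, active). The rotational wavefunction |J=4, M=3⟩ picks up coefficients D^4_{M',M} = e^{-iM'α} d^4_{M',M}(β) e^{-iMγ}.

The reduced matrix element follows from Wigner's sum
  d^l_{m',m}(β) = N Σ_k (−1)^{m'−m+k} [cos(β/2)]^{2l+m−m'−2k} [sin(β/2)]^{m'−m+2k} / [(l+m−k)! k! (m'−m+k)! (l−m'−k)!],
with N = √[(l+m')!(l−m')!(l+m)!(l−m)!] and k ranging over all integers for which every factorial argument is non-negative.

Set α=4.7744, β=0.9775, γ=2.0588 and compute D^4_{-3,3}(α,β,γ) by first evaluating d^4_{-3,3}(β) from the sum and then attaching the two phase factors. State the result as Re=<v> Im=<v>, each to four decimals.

Re=-0.0162 Im=0.0537

First d^4_{-3,3}(β=0.9775), then the phase factors e^{-i(-3)α} and e^{-i(3)γ}:
c=cos(0.9775/2)=0.882920, s=sin(0.9775/2)=0.469523; N=√[1·5040·5040·1]=5040.000000
k∈{6,7} keeps every argument non-negative
  k=6: (−1)^0·5040.0000/(720)·0.8829^2·0.4695^6 = +0.058463
  k=7: (−1)^1·5040.0000/(5040)·0.8829^0·0.4695^8 = -0.002362
d^4_{-3,3}(0.9775) = +0.058463 -0.002362 = +0.056101
Attach z-rotation phases: D = e^{-i(-3)(4.7744)}·(+0.056101)·e^{-i(3)(2.0588)} = -0.016194+0.053713i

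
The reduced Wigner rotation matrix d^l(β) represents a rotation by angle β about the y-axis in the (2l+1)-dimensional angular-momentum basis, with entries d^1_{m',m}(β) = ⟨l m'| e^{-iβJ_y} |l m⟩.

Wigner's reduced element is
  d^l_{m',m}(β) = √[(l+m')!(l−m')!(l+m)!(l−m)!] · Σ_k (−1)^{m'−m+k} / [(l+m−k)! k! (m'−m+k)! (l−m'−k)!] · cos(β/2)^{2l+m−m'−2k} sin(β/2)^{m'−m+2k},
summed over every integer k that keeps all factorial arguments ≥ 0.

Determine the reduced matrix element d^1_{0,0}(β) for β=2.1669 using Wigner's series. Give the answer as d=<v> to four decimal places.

d=-0.5614

d^1_{0,0}(β=2.1669) via Wigner's sum:
Half-angle: c=0.468283, s=0.883579. N=√(1·1·1·1)=1.000000
The bounds max(0,m−m')=0 and min(l+m,l−m')=1 give 2 terms
  k=0: (−1)^0·1.0000/(1)·0.4683^2·0.8836^0 = +0.219289
  k=1: (−1)^1·1.0000/(1)·0.4683^0·0.8836^2 = -0.780711
d^1_{0,0}(2.1669) = +0.219289 -0.780711 = -0.561422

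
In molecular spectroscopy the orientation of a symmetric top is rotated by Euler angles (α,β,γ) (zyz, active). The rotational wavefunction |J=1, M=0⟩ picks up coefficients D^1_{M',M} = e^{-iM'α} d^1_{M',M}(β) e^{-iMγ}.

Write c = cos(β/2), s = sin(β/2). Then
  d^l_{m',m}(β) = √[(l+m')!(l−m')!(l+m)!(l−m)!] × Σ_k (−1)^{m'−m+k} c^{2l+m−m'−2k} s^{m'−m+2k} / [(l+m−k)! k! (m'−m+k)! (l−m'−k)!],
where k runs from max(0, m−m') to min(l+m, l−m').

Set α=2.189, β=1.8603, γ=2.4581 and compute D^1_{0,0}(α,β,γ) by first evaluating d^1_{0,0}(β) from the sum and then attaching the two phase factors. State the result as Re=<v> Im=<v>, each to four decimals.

Re=-0.2855 Im=0.0000

D^1_{0,0}(2.189,1.8603,2.4581) = e^{-i·0·2.189}·d^1_{0,0}(1.8603)·e^{-i·0·2.4581}. Compute d first:
With c≡cos(β/2)=0.597714 and s≡sin(β/2)=0.801710, N=[1·1·1·1]^{1/2}=1.000000
k∈{0,1} keeps every argument non-negative
  k=0: (−1)^0·1.0000/(1)·0.5977^2·0.8017^0 = +0.357262
  k=1: (−1)^1·1.0000/(1)·0.5977^0·0.8017^2 = -0.642738
d^1_{0,0}(1.8603) = +0.357262 -0.642738 = -0.285477
D = (+1.000000+0.000000i)·(-0.285477)·(+1.000000+0.000000i) = -0.285477+0.000000i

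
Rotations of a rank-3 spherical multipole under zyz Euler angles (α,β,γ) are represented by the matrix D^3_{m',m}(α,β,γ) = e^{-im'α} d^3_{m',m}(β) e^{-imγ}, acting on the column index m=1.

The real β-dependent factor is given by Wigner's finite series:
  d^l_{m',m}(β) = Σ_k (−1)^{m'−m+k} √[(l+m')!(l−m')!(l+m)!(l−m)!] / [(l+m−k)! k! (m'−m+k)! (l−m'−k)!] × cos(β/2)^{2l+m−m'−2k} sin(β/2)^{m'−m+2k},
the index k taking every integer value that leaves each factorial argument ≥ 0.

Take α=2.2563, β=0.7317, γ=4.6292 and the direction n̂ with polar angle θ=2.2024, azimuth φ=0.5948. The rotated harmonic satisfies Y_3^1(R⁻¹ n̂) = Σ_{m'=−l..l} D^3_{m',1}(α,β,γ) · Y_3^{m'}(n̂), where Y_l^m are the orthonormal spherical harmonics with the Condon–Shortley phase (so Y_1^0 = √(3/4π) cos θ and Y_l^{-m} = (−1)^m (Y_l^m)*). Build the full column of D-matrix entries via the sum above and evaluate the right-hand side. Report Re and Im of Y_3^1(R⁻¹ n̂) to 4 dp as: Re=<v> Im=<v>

Re=-0.0478 Im=-0.0251

Need the full column D^3_{m',1} for m'=−3..3 at α=2.2563, β=0.7317, γ=4.6292.
cos(β/2)=0.933820, sin(β/2)=0.357743
d^3_{-3,1}: single k=4 term ⇒ +0.055317;  D = -0.029800+0.046604i
d^3_{-2,1}: k∈[3..4] ⇒ +0.235794 -0.017303 = +0.218492;  D = +0.217008-0.025418i
d^3_{-1,1}: k∈[2..4] ⇒ +0.583911 -0.114262 +0.002096 = +0.471745;  D = -0.339100-0.327955i
d^3_{0,1}: k∈[1..3] ⇒ +0.879990 -0.387450 +0.018954 = +0.511495;  D = -0.042502+0.509726i
d^3_{1,1}: k∈[0..2] ⇒ +0.663100 -0.778548 +0.085696 = -0.029751;  D = -0.024516+0.016856i
d^3_{2,1}: k∈[0..1] ⇒ -0.803318 +0.235794 = -0.567523;  D = +0.544952+0.158462i
d^3_{3,1}: single k=0 term ⇒ +0.376913;  D = +0.147653+0.346788i
Y_3^{m'}(θ=2.2024,φ=0.5948) and Σ D·Y over m':
  (-0.0298+0.0466i)·(-0.0465-0.2144i)  (+0.2170-0.0254i)·(-0.1462+0.3648i)  (-0.3391-0.3280i)·(+0.1605-0.1086i)  (-0.0425+0.5097i)·(+0.2769+0.0000i)  (-0.0245+0.0169i)·(-0.1605-0.1086i)  (+0.5450+0.1585i)·(-0.1462-0.3648i)  (+0.1477+0.3468i)·(+0.0465-0.2144i)
Y_3^1(R⁻¹ n̂) = -0.047817-0.025106i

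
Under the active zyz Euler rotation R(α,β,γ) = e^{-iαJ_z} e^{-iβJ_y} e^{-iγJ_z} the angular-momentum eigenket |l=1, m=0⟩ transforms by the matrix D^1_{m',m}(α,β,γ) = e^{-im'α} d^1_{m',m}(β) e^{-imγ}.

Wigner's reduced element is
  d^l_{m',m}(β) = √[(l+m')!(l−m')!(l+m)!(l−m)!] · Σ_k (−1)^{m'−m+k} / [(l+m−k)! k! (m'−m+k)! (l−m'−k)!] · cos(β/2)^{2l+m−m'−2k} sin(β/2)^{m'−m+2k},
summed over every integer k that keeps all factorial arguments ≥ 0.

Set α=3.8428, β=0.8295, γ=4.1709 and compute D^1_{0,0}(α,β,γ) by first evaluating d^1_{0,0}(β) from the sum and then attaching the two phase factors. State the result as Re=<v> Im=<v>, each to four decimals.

Re=0.6752 Im=0.0000

Split into d^1_{0,0}(β=0.8295) × two z-phases.
Half-angle: c=0.915217, s=0.402961. N=√(1·1·1·1)=1.000000
k: max(0,(0)−(0))=0 … min(1+(0),1−(0))=1
  k=0: (−1)^0·1.0000/(1)·0.9152^2·0.4030^0 = +0.837622
  k=1: (−1)^1·1.0000/(1)·0.9152^0·0.4030^2 = -0.162378
d^1_{0,0}(0.8295) = +0.837622 -0.162378 = +0.675245
Phases: e^{-i·(0)·3.8428}=+1.000000+0.000000i, e^{-i·(0)·4.1709}=+1.000000+0.000000i ⇒ D=+0.675245+0.000000i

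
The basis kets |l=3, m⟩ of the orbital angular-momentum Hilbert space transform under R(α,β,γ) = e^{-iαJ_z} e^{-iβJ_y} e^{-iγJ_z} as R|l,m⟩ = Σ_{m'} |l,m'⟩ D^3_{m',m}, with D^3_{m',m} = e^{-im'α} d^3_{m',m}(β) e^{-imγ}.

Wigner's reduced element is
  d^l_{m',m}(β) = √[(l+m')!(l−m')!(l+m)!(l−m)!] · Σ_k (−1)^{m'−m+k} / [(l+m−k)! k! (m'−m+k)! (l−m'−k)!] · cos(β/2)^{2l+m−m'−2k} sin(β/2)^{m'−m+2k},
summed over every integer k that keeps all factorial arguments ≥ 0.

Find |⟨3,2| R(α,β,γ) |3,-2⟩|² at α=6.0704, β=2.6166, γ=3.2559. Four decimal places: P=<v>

P=0.2688

D^3_{2,-2}(6.0704,2.6166,3.2559) = e^{-i·2·6.0704}·d^3_{2,-2}(2.6166)·e^{-i·-2·3.2559}. Compute d first:
Half-angle: c=0.259492, s=0.965745. N=√(120·1·1·120)=120.000000
k: max(0,(-2)−(2))=0 … min(3+(-2),3−(2))=1
  k=0: (−1)^4·120.0000/(24)·0.2595^2·0.9657^4 = +0.292866
  k=1: (−1)^5·120.0000/(120)·0.2595^0·0.9657^6 = -0.811289
d^3_{2,-2}(2.6166) = +0.292866 -0.811289 = -0.518423
|D^3_{2,-2}|² = |d^3_{2,-2}(β)|² = (-0.518423)² = 0.268762 (the z-rotation phases have unit modulus)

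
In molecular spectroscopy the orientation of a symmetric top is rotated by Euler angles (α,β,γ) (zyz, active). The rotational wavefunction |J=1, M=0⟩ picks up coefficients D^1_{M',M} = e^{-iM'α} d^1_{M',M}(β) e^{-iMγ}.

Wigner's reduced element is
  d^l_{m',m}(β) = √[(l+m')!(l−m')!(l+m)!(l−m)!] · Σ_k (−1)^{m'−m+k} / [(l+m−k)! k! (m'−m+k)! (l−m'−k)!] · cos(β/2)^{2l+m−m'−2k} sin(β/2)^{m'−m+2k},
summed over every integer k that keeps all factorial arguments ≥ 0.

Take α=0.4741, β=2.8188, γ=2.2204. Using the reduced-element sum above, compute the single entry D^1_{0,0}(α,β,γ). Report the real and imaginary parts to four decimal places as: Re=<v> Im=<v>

Re=-0.9484 Im=0.0000

Split into d^1_{0,0}(β=2.8188) × two z-phases.
c=cos(2.8188/2)=0.160697, s=sin(2.8188/2)=0.987004; N=√[1·1·1·1]=1.000000
The bounds max(0,m−m')=0 and min(l+m,l−m')=1 give 2 terms
  k=0: (−1)^0·1.0000/(1)·0.1607^2·0.9870^0 = +0.025823
  k=1: (−1)^1·1.0000/(1)·0.1607^0·0.9870^2 = -0.974177
d^1_{0,0}(2.8188) = +0.025823 -0.974177 = -0.948353
Phases: e^{-i·(0)·0.4741}=+1.000000+0.000000i, e^{-i·(0)·2.2204}=+1.000000+0.000000i ⇒ D=-0.948353+0.000000i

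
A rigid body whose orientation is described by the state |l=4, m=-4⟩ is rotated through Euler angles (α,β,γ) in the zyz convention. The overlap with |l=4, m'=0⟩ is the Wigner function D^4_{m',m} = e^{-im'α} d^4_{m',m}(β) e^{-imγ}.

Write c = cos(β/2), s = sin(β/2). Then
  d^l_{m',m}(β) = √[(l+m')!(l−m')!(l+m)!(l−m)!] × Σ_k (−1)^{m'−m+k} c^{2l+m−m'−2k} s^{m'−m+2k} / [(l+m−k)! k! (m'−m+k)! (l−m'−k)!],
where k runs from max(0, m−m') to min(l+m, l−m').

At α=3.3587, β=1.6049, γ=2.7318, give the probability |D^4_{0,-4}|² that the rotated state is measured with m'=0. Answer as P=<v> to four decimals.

D^4_{0,-4}(3.3587,1.6049,2.7318) = e^{-i·0·3.3587}·d^4_{0,-4}(1.6049)·e^{-i·-4·2.7318}. Compute d first:
Half-angle: c=0.694947, s=0.719061. N=√(24·24·1·40320)=4819.161753
Admissible k: 0..0 (factorial args all ≥0)
  k=0: (−1)^4·4819.1618/(576)·0.6949^4·0.7191^4 = +0.521697
d^4_{0,-4}(1.6049) = +0.521697
|D^4_{0,-4}|² = |d^4_{0,-4}(β)|² = (+0.521697)² = 0.272168 (the z-rotation phases have unit modulus)

P=0.2722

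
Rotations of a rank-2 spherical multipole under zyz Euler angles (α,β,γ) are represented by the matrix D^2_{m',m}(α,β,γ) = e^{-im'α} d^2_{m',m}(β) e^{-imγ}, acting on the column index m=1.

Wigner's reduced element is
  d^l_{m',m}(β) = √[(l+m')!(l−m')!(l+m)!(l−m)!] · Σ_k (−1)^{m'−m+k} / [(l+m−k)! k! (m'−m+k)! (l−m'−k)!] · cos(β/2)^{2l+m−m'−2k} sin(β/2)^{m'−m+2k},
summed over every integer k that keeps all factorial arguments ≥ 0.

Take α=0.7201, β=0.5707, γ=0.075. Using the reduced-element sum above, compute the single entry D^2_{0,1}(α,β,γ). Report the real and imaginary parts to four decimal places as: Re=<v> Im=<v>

Split into d^2_{0,1}(β=0.5707) × two z-phases.
Half-angle: c=0.959563, s=0.281493. N=√(2·2·6·1)=4.898979
Admissible k: 1..2 (factorial args all ≥0)
  k=1: (−1)^0·4.8990/(2)·0.9596^3·0.2815^1 = +0.609206
  k=2: (−1)^1·4.8990/(2)·0.9596^1·0.2815^3 = -0.052427
d^2_{0,1}(0.5707) = +0.609206 -0.052427 = +0.556780
Phases: e^{-i·(0)·0.7201}=+1.000000+0.000000i, e^{-i·(1)·0.075}=+0.997189-0.074930i ⇒ D=+0.555214-0.041719i

Re=0.5552 Im=-0.0417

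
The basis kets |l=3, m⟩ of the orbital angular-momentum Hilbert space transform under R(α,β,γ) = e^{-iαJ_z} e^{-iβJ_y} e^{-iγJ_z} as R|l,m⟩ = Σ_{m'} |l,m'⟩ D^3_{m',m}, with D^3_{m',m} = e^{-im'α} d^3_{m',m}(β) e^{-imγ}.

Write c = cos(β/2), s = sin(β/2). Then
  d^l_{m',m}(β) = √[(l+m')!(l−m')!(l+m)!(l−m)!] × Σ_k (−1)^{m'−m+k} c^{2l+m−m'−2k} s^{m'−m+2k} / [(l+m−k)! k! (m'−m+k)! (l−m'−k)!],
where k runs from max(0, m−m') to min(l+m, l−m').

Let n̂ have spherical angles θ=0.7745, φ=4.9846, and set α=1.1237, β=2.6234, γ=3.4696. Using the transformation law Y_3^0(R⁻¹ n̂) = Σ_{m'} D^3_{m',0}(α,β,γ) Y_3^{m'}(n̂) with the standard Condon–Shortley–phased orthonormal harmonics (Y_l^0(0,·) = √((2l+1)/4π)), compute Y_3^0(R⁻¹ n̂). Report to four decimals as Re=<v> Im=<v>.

Re=-0.2912 Im=0.0000

Need the full column D^3_{m',0} for m'=−3..3 at α=1.1237, β=2.6234, γ=3.4696.
cos(β/2)=0.256207, sin(β/2)=0.966622
d^3_{-3,0}: single k=3 term ⇒ +0.067930;  D = -0.066148-0.015454i
d^3_{-2,0}: k∈[2..3] ⇒ +0.022052 -0.313884 = -0.291833;  D = +0.182731-0.227543i
d^3_{-1,0}: k∈[1..3] ⇒ +0.003697 -0.157854 +0.748971 = +0.594814;  D = +0.257167+0.536347i
d^3_{0,0}: k∈[0..3] ⇒ +0.000283 -0.036234 +0.515765 -0.815718 = -0.335904;  D = -0.335904+0.000000i
d^3_{1,0}: k∈[0..2] ⇒ -0.003697 +0.157854 -0.748971 = -0.594814;  D = -0.257167+0.536347i
d^3_{2,0}: k∈[0..1] ⇒ +0.022052 -0.313884 = -0.291833;  D = +0.182731+0.227543i
d^3_{3,0}: single k=0 term ⇒ -0.067930;  D = +0.066148-0.015454i
Y_3^{m'}(θ=0.7745,φ=4.9846) and Σ D·Y over m':
  (-0.0661-0.0155i)·(-0.1040-0.0977i)  (+0.1827-0.2275i)·(-0.3056+0.1850i)  (+0.2572+0.5363i)·(+0.0945+0.3384i)  (-0.3359+0.0000i)·(-0.1188+0.0000i)  (-0.2572+0.5363i)·(-0.0945+0.3384i)  (+0.1827+0.2275i)·(-0.3056-0.1850i)  (+0.0661-0.0155i)·(+0.1040-0.0977i)
Y_3^0(R⁻¹ n̂) = -0.291247-0.000000i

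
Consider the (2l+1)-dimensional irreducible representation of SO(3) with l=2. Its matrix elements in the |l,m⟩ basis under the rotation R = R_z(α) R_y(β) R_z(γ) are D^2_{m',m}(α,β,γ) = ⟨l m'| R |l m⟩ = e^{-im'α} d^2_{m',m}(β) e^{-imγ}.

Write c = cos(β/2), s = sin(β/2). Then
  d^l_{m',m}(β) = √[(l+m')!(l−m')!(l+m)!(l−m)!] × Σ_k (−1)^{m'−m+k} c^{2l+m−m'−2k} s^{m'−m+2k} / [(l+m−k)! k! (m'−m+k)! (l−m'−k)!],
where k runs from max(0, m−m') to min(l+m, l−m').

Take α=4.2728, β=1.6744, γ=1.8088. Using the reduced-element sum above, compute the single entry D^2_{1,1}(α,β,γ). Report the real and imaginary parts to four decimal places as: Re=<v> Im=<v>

D^2_{1,1}(4.2728,1.6744,1.8088) = e^{-i·1·4.2728}·d^2_{1,1}(1.6744)·e^{-i·1·1.8088}. Compute d first:
With c≡cos(β/2)=0.669545 and s≡sin(β/2)=0.742771, N=[6·1·6·1]^{1/2}=6.000000
Admissible k: 0..1 (factorial args all ≥0)
  k=0: (−1)^0·6.0000/(6)·0.6695^4·0.7428^0 = +0.200965
  k=1: (−1)^1·6.0000/(2)·0.6695^2·0.7428^2 = -0.741978
d^2_{1,1}(1.6744) = +0.200965 -0.741978 = -0.541014
Attach z-rotation phases: D = e^{-i(1)(4.2728)}·(-0.541014)·e^{-i(1)(1.8088)} = -0.530059-0.108323i

Re=-0.5301 Im=-0.1083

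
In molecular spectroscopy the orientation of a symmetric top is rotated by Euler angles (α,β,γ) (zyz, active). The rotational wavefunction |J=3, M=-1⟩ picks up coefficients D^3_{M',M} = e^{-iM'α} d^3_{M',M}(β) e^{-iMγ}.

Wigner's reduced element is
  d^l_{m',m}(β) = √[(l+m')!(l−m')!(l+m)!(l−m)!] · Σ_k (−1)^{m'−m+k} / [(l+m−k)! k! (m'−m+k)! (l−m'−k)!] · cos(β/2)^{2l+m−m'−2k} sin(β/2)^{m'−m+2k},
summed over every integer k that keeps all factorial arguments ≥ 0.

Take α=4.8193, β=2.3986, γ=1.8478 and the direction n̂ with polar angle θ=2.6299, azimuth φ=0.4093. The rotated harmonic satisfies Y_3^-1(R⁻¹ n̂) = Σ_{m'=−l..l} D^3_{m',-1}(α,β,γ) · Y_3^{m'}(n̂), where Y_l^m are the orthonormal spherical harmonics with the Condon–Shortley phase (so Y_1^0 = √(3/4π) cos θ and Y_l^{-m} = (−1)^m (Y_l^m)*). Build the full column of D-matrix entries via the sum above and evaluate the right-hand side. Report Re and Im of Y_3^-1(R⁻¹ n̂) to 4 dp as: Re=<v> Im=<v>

Need the full column D^3_{m',-1} for m'=−3..3 at α=4.8193, β=2.3986, γ=1.8478.
cos(β/2)=0.363010, sin(β/2)=0.931785
d^3_{-3,-1}: single k=2 term ⇒ +0.058392;  D = -0.048267-0.032861i
d^3_{-2,-1}: k∈[1..2] ⇒ +0.018574 -0.244756 = -0.226182;  D = -0.106612+0.199480i
d^3_{-1,-1}: k∈[0..2] ⇒ +0.002288 -0.120614 +0.596008 = +0.477682;  D = +0.442910+0.178917i
d^3_{0,-1}: k∈[0..2] ⇒ -0.020347 +0.402175 -0.883260 = -0.501431;  D = +0.137129-0.482316i
d^3_{1,-1}: k∈[0..2] ⇒ +0.090460 -0.794677 +0.654478 = -0.049739;  D = +0.049021+0.008420i
d^3_{2,-1}: k∈[0..1] ⇒ -0.244756 +0.806302 = +0.561546;  D = +0.035456-0.560425i
d^3_{3,-1}: single k=0 term ⇒ +0.384721;  D = +0.384354-0.016818i
Y_3^{m'}(θ=2.6299,φ=0.4093) and Σ D·Y over m':
  (-0.0483-0.0329i)·(+0.0165-0.0461i)  (-0.1066+0.1995i)·(-0.1460+0.1560i)  (+0.4429+0.1789i)·(+0.4067-0.1764i)  (+0.1371-0.4823i)·(-0.2607+0.0000i)  (+0.0490+0.0084i)·(-0.4067-0.1764i)  (+0.0355-0.5604i)·(-0.1460-0.1560i)  (+0.3844-0.0168i)·(-0.0165-0.0461i)
Y_3^-1(R⁻¹ n̂) = +0.039903+0.123047i

Re=0.0399 Im=0.1230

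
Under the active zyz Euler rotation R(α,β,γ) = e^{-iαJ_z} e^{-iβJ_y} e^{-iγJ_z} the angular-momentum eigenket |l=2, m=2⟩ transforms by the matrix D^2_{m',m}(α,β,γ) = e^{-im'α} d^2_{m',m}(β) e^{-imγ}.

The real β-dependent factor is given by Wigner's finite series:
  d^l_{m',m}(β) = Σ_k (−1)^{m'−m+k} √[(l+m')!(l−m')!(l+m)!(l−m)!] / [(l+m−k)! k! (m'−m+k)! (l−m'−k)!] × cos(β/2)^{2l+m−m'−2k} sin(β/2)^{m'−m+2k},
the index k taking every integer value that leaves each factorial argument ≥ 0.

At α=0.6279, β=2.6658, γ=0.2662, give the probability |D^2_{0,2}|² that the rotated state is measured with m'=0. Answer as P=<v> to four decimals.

Split into d^2_{0,2}(β=2.6658) × two z-phases.
With c≡cos(β/2)=0.235659 and s≡sin(β/2)=0.971836, N=[2·2·24·1]^{1/2}=9.797959
k∈{2} keeps every argument non-negative
  k=2: (−1)^0·9.7980/(4)·0.2357^2·0.9718^2 = +0.128478
d^2_{0,2}(2.6658) = +0.128478
|D^2_{0,2}|² = |d^2_{0,2}(β)|² = (+0.128478)² = 0.016507 (the z-rotation phases have unit modulus)

P=0.0165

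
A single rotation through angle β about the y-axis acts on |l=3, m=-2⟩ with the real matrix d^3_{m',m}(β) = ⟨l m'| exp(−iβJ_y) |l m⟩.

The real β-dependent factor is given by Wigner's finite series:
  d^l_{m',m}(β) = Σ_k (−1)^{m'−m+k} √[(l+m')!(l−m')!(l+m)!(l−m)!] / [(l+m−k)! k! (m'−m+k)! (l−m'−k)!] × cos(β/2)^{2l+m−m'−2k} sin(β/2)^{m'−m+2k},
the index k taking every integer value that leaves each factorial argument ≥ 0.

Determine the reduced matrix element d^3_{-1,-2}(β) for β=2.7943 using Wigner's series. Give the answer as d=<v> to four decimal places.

d^3_{-1,-2}(β=2.7943) via Wigner's sum:
c=cos(2.7943/2)=0.172775, s=sin(2.7943/2)=0.984961; N=√[2·24·1·120]=75.894664
Admissible k: 0..1 (factorial args all ≥0)
  k=0: (−1)^1·75.8947/(24)·0.1728^5·0.9850^1 = -0.000480
  k=1: (−1)^2·75.8947/(12)·0.1728^3·0.9850^3 = +0.031170
d^3_{-1,-2}(2.7943) = -0.000480 +0.031170 = +0.030690

d=0.0307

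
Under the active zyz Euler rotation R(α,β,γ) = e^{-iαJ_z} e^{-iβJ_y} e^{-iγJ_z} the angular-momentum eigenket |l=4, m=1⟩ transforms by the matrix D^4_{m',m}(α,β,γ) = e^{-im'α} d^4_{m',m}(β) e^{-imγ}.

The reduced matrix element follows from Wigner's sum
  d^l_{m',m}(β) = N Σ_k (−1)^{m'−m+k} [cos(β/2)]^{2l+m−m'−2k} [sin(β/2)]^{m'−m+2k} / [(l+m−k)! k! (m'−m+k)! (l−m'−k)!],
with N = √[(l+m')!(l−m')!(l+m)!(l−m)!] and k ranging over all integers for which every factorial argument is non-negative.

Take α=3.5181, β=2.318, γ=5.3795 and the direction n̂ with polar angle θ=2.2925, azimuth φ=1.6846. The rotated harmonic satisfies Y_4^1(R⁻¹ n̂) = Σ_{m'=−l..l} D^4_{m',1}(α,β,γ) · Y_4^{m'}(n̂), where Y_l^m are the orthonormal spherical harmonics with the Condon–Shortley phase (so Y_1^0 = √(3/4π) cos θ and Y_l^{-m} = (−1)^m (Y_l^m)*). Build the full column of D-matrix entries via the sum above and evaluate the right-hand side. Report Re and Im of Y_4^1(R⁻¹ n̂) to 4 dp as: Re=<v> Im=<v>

Re=0.3229 Im=0.0123

Need the full column D^4_{m',1} for m'=−4..4 at α=3.5181, β=2.318, γ=5.3795.
cos(β/2)=0.400256, sin(β/2)=0.916403
d^4_{-4,1}: single k=5 term ⇒ +0.310128;  D = -0.230711+0.207249i
d^4_{-3,1}: k∈[4..5] ⇒ +0.239452 -0.753123 = -0.513672;  D = -0.229153+0.459726i
d^4_{-2,1}: k∈[3..5] ⇒ +0.111806 -0.879131 +0.921681 = +0.154357;  D = -0.013243+0.153787i
d^4_{-1,1}: k∈[2..5] ⇒ +0.034530 -0.543025 +1.423270 -0.497386 = +0.417389;  D = -0.119595-0.399889i
d^4_{0,1}: k∈[1..4] ⇒ +0.006745 -0.212137 +1.112022 -0.971537 = -0.064907;  D = -0.040159-0.050992i
d^4_{1,1}: k∈[0..3] ⇒ +0.000659 -0.051796 +0.543025 -0.948846 = -0.456958;  D = +0.394917+0.229894i
d^4_{2,1}: k∈[0..2] ⇒ -0.006399 +0.167709 -0.586087 = -0.424777;  D = -0.419964-0.063760i
d^4_{3,1}: k∈[0..1] ⇒ +0.027408 -0.239452 = -0.212044;  D = +0.206659-0.047481i
d^4_{4,1}: single k=0 term ⇒ -0.059162;  D = -0.048750+0.033520i
Y_4^{m'}(θ=2.2925,φ=1.6846) and Σ D·Y over m':
  (-0.2307+0.2072i)·(+0.1262-0.0618i)  (-0.2292+0.4597i)·(-0.1171-0.3296i)  (-0.0132+0.1538i)·(-0.3775+0.0874i)  (-0.1196-0.3999i)·(+0.0015+0.0129i)  (-0.0402-0.0510i)·(-0.3625+0.0000i)  (+0.3949+0.2299i)·(-0.0015+0.0129i)  (-0.4200-0.0638i)·(-0.3775-0.0874i)  (+0.2067-0.0475i)·(+0.1171-0.3296i)  (-0.0488+0.0335i)·(+0.1262+0.0618i)
Y_4^1(R⁻¹ n̂) = +0.322881+0.012323i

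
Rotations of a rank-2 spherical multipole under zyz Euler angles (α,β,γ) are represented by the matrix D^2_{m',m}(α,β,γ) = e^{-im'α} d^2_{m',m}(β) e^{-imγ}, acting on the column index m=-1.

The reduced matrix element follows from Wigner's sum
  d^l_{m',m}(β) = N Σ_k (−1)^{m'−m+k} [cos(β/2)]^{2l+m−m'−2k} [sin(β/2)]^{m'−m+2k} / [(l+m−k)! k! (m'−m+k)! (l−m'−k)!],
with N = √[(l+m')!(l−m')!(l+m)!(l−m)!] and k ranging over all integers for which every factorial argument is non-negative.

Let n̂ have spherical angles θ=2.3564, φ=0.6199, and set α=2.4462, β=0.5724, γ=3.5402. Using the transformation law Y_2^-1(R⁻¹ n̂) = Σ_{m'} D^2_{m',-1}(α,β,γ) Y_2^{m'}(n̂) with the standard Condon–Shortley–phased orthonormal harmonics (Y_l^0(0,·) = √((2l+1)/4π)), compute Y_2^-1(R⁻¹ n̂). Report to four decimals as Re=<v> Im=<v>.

Need the full column D^2_{m',-1} for m'=−2..2 at α=2.4462, β=0.5724, γ=3.5402.
cos(β/2)=0.959324, sin(β/2)=0.282309
d^2_{-2,-1}: single k=1 term ⇒ +0.498482;  D = -0.272604+0.417339i
d^2_{-1,-1}: k∈[0..1] ⇒ +0.846955 -0.220039 = +0.626916;  D = +0.599508-0.183340i
d^2_{0,-1}: k∈[0..1] ⇒ -0.610514 +0.052871 = -0.557643;  D = +0.513925+0.216441i
d^2_{1,-1}: k∈[0..1] ⇒ +0.220039 -0.006352 = +0.213688;  D = +0.098069+0.189855i
d^2_{2,-1}: single k=0 term ⇒ -0.043169;  D = -0.009362+0.042141i
Y_2^{m'}(θ=2.3564,φ=0.6199) and Σ D·Y over m':
  (-0.2726+0.4173i)·(+0.0627-0.1826i)  (+0.5995-0.1833i)·(-0.3144+0.2244i)  (+0.5139+0.2164i)·(+0.1579+0.0000i)  (+0.0981+0.1899i)·(+0.3144+0.2244i)  (-0.0094+0.0421i)·(+0.0627+0.1826i)
Y_2^-1(R⁻¹ n̂) = -0.027160+0.384939i

Re=-0.0272 Im=0.3849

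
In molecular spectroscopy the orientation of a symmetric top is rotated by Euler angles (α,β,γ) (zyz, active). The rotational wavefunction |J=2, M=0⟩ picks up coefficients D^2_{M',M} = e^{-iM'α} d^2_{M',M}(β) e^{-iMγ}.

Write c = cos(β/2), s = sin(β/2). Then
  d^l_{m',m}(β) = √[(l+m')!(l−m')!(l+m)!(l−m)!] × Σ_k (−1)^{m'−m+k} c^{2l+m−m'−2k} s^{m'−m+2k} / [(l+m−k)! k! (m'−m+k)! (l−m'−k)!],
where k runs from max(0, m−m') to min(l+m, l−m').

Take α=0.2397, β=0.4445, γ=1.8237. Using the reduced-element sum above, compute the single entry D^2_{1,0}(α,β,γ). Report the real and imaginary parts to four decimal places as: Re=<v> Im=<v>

Re=-0.4619 Im=0.1129

D^2_{1,0}(0.2397,0.4445,1.8237) = e^{-i·1·0.2397}·d^2_{1,0}(0.4445)·e^{-i·0·1.8237}. Compute d first:
c=cos(0.4445/2)=0.975404, s=sin(0.4445/2)=0.220425; N=√[6·1·2·2]=4.898979
The bounds max(0,m−m')=0 and min(l+m,l−m')=1 give 2 terms
  k=0: (−1)^1·4.8990/(2)·0.9754^3·0.2204^1 = -0.501060
  k=1: (−1)^2·4.8990/(2)·0.9754^1·0.2204^3 = +0.025588
d^2_{1,0}(0.4445) = -0.501060 +0.025588 = -0.475472
Phases: e^{-i·(1)·0.2397}=+0.971409-0.237411i, e^{-i·(0)·1.8237}=+1.000000+0.000000i ⇒ D=-0.461878+0.112882i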